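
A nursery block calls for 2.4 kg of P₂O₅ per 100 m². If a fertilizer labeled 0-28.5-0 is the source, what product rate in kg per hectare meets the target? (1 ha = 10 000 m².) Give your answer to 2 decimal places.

Product per 100 m² = 2.4 / 28.5% = 8.42105 kg.
Convert to per hectare: 8.42105 × 100 = 842.105 kg.

842.11 kg of product per hectare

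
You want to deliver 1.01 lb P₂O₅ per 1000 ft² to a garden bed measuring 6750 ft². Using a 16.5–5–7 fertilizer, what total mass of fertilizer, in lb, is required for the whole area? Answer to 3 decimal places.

Product per 1000 ft² = 1.01 / 5% = 20.2 lb.
Total product = 20.2 × 6750 / 1000 = 136.35 lb.

136.350 lb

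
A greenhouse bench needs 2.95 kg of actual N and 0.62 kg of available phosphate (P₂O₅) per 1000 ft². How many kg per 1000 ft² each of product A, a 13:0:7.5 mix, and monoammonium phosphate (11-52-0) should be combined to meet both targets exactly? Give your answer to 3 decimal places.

Per-1000 ft² balance (a = product A, b = monoammonium phosphate):
N: 0.13·a + 0.11·b = 2.95
P₂O₅: 0·a + 0.52·b = 0.62
Solving simultaneously: a = 21.6834, b = 1.19231.

21.683 kg product A, 1.192 kg monoammonium phosphate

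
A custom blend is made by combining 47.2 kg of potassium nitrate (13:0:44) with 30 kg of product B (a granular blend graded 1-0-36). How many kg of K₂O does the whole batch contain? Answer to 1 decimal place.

31.6 kg K₂O

K₂O mass = 44%×47.2 + 36%×30 = 31.568 kg.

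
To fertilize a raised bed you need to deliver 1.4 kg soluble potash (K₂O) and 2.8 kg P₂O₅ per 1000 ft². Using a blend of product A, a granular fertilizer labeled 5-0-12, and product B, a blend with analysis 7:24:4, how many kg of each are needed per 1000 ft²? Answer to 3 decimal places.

7.778 kg product A, 11.667 kg product B

With a, b = kg per 1000 ft² of product A and product B:
K₂O: 0.12·a + 0.04·b = 1.4
P₂O₅: 0·a + 0.24·b = 2.8
Solving simultaneously: a = 7.77778, b = 11.6667.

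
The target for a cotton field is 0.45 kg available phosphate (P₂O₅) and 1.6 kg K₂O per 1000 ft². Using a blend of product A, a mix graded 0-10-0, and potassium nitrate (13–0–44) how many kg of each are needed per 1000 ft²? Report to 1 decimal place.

Per-1000 ft² balance (a = product A, b = potassium nitrate):
P₂O₅: 0.1·a + 0·b = 0.45
K₂O: 0·a + 0.44·b = 1.6
Solving simultaneously: a = 4.5, b = 3.63636.

4.5 kg product A, 3.6 kg potassium nitrate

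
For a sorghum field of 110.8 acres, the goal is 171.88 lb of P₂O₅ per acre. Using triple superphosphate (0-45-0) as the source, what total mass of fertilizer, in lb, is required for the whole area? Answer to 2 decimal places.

Product per acre = 171.88 / 45% = 381.956 lb.
Total product = 381.956 × 110.8 = 42320.676 lb.

42320.68 lb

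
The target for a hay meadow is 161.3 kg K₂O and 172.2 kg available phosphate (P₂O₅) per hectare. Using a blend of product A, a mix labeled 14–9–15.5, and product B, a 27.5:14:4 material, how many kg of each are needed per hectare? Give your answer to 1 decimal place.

867.1 kg product A, 672.6 kg product B

With a, b = kg per hectare of product A and product B:
K₂O: 0.155·a + 0.04·b = 161.3
P₂O₅: 0.09·a + 0.14·b = 172.2
Solving simultaneously: a = 867.072, b = 672.597.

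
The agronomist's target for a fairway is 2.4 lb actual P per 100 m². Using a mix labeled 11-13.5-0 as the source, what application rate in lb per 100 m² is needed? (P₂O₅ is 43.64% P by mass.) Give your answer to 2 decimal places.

40.74 lb of product per hundred sq m

As P₂O₅: 2.4 / 0.4364 = 5.49954 lb per 100 m².
Product per 100 m² = 5.49954 / 13.5% = 40.7373 lb.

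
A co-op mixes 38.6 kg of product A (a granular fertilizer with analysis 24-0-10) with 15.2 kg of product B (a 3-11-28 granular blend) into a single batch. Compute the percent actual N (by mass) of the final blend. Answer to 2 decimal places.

18.07% N

Total mass = 38.6 + 15.2 = 53.8 kg.
N mass = 24%×38.6 + 3%×15.2 = 9.72 kg.
% N = 9.72 / 53.8 = 18.0669%.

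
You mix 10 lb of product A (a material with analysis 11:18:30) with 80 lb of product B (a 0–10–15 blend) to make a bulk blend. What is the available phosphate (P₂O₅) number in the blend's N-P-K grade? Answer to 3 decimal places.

Total mass = 10 + 80 = 90 lb.
P₂O₅ mass = 18%×10 + 10%×80 = 9.8 lb.
% P₂O₅ = 9.8 / 90 = 10.8889%.

10.889% P₂O₅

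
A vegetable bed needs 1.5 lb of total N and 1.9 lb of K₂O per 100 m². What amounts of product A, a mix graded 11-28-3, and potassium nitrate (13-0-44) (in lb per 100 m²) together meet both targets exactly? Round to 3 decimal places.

Let a = lb of product A, b = lb of potassium nitrate (per 100 m²).
N: 0.11·a + 0.13·b = 1.5
K₂O: 0.03·a + 0.44·b = 1.9
Eliminate a: (row1) − 0.11/0.03·(row2) → -1.48333·b = -5.46667, so b = 3.68539.
Back-substitute: a = (1.5 − 0.13·3.68539) / 0.11 = 9.2809.

9.281 lb product A, 3.685 lb potassium nitrate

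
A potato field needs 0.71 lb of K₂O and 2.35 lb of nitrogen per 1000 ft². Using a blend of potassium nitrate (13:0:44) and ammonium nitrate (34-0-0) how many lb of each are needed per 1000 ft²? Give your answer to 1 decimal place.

1.6 lb potassium nitrate, 6.3 lb ammonium nitrate

With a, b = lb per 1000 ft² of potassium nitrate and ammonium nitrate:
K₂O: 0.44·a + 0·b = 0.71
N: 0.13·a + 0.34·b = 2.35
Eliminate a: (row1) − 0.44/0.13·(row2) → -1.15077·b = -7.24385, so b = 6.29479.
Back-substitute: a = (0.71 − 0·6.29479) / 0.44 = 1.61364.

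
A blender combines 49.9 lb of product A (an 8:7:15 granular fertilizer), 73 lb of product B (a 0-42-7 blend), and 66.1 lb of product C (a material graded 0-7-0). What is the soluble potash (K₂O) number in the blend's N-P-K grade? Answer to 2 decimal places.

Total mass = 49.9 + 73 + 66.1 = 189 lb.
K₂O mass = 15%×49.9 + 7%×73 + 0%×66.1 = 12.595 lb.
% K₂O = 12.595 / 189 = 6.66402%.

6.66% K₂O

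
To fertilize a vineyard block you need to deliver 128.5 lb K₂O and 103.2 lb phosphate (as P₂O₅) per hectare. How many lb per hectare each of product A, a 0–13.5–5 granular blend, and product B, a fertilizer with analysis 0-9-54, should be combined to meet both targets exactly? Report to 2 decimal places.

645.66 lb product A, 178.18 lb product B

With a, b = lb per hectare of product A and product B:
K₂O: 0.05·a + 0.54·b = 128.5
P₂O₅: 0.135·a + 0.09·b = 103.2
From row1: a = (128.5 − 0.54·b) / 0.05.
Into row2: 0.135·(128.5 − 0.54·b)/0.05 + 0.09·b = 103.2 → b = 178.1798, a = 645.658.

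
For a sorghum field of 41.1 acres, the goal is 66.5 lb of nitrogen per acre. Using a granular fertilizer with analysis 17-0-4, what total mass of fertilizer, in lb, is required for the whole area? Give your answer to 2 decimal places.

16077.35 lb

Product per acre = 66.5 / 17% = 391.176 lb.
Total product = 391.176 × 41.1 = 16077.353 lb.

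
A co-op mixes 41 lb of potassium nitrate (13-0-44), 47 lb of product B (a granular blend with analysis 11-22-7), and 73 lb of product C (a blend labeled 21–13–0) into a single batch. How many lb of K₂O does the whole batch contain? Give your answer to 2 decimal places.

K₂O mass = 44%×41 + 7%×47 + 0%×73 = 21.33 lb.

21.33 lb K₂O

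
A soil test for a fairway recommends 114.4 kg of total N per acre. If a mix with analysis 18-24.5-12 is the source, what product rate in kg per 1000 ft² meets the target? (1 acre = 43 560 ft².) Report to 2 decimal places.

14.59 kg of product per thousand sq ft

Product per acre = 114.4 / 18% = 635.556 kg.
Convert to per 1000 ft²: 635.556 × 0.0229568 = 14.5903 kg.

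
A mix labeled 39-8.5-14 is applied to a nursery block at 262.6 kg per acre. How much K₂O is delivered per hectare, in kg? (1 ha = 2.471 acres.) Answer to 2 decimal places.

90.84 kg K₂O per hectare

K₂O per acre = 262.6 × 14% = 36.764 kg.
Convert to per hectare: 36.764 × 2.471 = 90.8438 kg.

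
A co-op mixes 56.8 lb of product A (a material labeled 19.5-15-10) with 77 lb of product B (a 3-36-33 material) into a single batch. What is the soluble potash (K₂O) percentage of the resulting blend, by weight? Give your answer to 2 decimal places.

Total mass = 56.8 + 77 = 133.8 lb.
K₂O mass = 10%×56.8 + 33%×77 = 31.09 lb.
% K₂O = 31.09 / 133.8 = 23.2362%.

23.24% K₂O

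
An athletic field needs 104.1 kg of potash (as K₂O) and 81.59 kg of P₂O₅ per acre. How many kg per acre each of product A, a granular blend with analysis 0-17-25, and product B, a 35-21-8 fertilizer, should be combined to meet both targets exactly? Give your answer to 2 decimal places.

With a, b = kg per acre of product A and product B:
K₂O: 0.25·a + 0.08·b = 104.1
P₂O₅: 0.17·a + 0.21·b = 81.59
Eliminate a: (row1) − 0.25/0.17·(row2) → -0.228824·b = -15.8853, so b = 69.4216.
Back-substitute: a = (104.1 − 0.08·69.4216) / 0.25 = 394.185.

394.19 kg product A, 69.42 kg product B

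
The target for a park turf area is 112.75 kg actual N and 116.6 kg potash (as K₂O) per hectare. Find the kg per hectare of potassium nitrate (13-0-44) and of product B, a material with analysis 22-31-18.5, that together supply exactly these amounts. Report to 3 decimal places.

Per-hectare balance (a = potassium nitrate, b = product B):
N: 0.13·a + 0.22·b = 112.75
K₂O: 0.44·a + 0.185·b = 116.6
Eliminate a: (row1) − 0.13/0.44·(row2) → 0.165341·b = 78.3, so b = 473.56701.
Back-substitute: a = (112.75 − 0.22·473.56701) / 0.13 = 65.8866.

65.887 kg potassium nitrate, 473.567 kg product B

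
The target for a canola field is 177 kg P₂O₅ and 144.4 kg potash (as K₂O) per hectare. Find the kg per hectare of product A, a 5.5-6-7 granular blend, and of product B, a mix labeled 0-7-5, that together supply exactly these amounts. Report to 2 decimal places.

With a, b = kg per hectare of product A and product B:
P₂O₅: 0.06·a + 0.07·b = 177
K₂O: 0.07·a + 0.05·b = 144.4
From row1: a = (177 − 0.07·b) / 0.06.
Into row2: 0.07·(177 − 0.07·b)/0.06 + 0.05·b = 144.4 → b = 1961.053, a = 662.105.

662.11 kg product A, 1961.05 kg product B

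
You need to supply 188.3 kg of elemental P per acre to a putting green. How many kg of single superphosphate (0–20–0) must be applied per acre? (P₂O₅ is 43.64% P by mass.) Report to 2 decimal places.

As P₂O₅: 188.3 / 0.4364 = 431.485 kg per acre.
Product per acre = 431.485 / 20% = 2157.424 kg.

2157.42 kg of product per acre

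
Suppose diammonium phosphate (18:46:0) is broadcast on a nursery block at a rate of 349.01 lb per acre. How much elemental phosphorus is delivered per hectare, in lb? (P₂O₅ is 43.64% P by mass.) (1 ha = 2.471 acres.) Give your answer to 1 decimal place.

173.1 lb P per hectare

P₂O₅ per acre = 349.01 × 46% = 160.545 lb.
Elemental P = 160.545 × 0.4364 = 70.0617 lb per acre.
Convert to per hectare: 70.0617 × 2.471 = 173.122 lb.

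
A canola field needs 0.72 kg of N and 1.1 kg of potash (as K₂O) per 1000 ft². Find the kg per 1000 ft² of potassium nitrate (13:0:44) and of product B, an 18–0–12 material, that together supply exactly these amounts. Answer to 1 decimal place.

1.8 kg potassium nitrate, 2.7 kg product B

Let a = kg of potassium nitrate, b = kg of product B (per 1000 ft²).
N: 0.13·a + 0.18·b = 0.72
K₂O: 0.44·a + 0.12·b = 1.1
From row1: a = (0.72 − 0.18·b) / 0.13.
Into row2: 0.44·(0.72 − 0.18·b)/0.13 + 0.12·b = 1.1 → b = 2.7327, a = 1.75472.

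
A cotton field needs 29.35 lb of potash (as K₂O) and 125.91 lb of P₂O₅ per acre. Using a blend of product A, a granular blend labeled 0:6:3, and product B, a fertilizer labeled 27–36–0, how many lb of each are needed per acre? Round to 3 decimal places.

Let a = lb of product A, b = lb of product B (per acre).
K₂O: 0.03·a + 0·b = 29.35
P₂O₅: 0.06·a + 0.36·b = 125.91
From row1: a = (29.35 − 0·b) / 0.03.
Into row2: 0.06·(29.35 − 0·b)/0.03 + 0.36·b = 125.91 → b = 186.6944, a = 978.3333.

978.333 lb product A, 186.694 lb product B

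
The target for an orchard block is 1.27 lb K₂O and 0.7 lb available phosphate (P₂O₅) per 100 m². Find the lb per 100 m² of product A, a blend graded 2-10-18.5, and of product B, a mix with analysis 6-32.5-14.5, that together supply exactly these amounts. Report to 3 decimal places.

Per-100 m² balance (a = product A, b = product B):
K₂O: 0.185·a + 0.145·b = 1.27
P₂O₅: 0.1·a + 0.325·b = 0.7
Eliminate a: (row1) − 0.185/0.1·(row2) → -0.45625·b = -0.025, so b = 0.0547945.
Back-substitute: a = (1.27 − 0.145·0.0547945) / 0.185 = 6.82192.

6.822 lb product A, 0.055 lb product B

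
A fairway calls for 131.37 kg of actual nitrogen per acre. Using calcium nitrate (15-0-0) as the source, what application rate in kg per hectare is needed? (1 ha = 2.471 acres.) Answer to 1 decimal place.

Product per acre = 131.37 / 15% = 875.8 kg.
Convert to per hectare: 875.8 × 2.471 = 2164.102 kg.

2164.1 kg of product per hectare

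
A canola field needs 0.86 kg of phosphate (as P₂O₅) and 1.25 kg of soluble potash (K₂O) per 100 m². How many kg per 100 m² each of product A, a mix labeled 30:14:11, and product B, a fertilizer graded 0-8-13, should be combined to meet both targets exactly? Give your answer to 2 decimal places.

With a, b = kg per 100 m² of product A and product B:
P₂O₅: 0.14·a + 0.08·b = 0.86
K₂O: 0.11·a + 0.13·b = 1.25
Eliminate b: (row1) − 0.08/0.13·(row2) → 0.0723077·a = 0.0907692, so a = 1.25532.
Then b = (1.25 − 0.11·1.25532) / 0.13 = 8.55319.

1.26 kg product A, 8.55 kg product B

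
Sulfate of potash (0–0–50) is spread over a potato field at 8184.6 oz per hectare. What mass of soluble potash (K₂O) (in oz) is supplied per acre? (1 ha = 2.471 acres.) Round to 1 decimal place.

K₂O per hectare = 8184.6 × 50% = 4092.3 oz.
Convert to per acre: 4092.3 × 0.404694 = 1656.13 oz.

1656.1 oz K₂O per acre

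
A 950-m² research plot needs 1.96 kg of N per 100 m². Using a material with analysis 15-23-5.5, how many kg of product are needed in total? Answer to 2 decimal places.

Product per 100 m² = 1.96 / 15% = 13.0667 kg.
Total product = 13.0667 × 950 / 100 = 124.133 kg.

124.13 kg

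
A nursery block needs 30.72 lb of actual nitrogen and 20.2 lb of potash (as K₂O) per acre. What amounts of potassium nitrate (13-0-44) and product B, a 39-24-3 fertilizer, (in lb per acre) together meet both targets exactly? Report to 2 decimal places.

With a, b = lb per acre of potassium nitrate and product B:
N: 0.13·a + 0.39·b = 30.72
K₂O: 0.44·a + 0.03·b = 20.2
From row1: a = (30.72 − 0.39·b) / 0.13.
Into row2: 0.44·(30.72 − 0.39·b)/0.13 + 0.03·b = 20.2 → b = 64.9422, a = 41.4812.

41.48 lb potassium nitrate, 64.94 lb product B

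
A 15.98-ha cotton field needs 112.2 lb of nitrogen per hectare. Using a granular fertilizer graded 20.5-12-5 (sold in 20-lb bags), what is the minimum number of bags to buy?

438 bags

Product per hectare = 112.2 / 20.5% = 547.317 lb.
Total product = 547.317 × 15.98 = 8746.13 lb.
Bags = ⌈8746.13 / 20⌉ = 438.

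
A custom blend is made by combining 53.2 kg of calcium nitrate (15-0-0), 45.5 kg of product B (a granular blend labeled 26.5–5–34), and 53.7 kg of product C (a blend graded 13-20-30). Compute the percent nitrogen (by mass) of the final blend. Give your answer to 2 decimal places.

Total mass = 53.2 + 45.5 + 53.7 = 152.4 kg.
N mass = 15%×53.2 + 26.5%×45.5 + 13%×53.7 = 27.0185 kg.
% N = 27.0185 / 152.4 = 17.7287%.

17.73% N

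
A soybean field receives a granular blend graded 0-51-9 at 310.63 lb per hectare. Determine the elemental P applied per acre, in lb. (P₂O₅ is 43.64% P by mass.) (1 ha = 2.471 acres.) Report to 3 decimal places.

27.979 lb P per acre

P₂O₅ per hectare = 310.63 × 51% = 158.421 lb.
Elemental P = 158.421 × 0.4364 = 69.1351 lb per hectare.
Convert to per acre: 69.1351 × 0.404694 = 27.9786 lb.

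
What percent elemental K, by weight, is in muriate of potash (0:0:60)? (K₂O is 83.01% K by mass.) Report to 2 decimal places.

49.81% K

%K = 60 × 0.8301 = 49.806%.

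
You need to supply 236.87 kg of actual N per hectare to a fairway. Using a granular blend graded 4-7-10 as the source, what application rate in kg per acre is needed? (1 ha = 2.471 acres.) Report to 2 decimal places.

2396.50 kg of product per acre

Product per hectare = 236.87 / 4% = 5921.75 kg.
Convert to per acre: 5921.75 × 0.404694 = 2396.499 kg.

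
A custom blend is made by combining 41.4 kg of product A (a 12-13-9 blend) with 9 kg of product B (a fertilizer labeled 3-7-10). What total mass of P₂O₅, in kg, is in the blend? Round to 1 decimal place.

6.0 kg P₂O₅

P₂O₅ mass = 13%×41.4 + 7%×9 = 6.012 kg.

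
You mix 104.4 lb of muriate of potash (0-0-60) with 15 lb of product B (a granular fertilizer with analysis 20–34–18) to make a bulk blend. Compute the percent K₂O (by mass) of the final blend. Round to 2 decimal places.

Total mass = 104.4 + 15 = 119.4 lb.
K₂O mass = 60%×104.4 + 18%×15 = 65.34 lb.
% K₂O = 65.34 / 119.4 = 54.7236%.

54.72% K₂O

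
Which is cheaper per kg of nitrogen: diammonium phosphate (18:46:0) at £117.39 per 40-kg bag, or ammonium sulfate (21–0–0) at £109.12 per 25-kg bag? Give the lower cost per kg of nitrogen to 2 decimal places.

diammonium phosphate: N per bag = 40 × 18% = 7.2 kg; cost = 117.39 / 7.2 = £16.3042/kg N.
ammonium sulfate: N per bag = 25 × 21% = 5.25 kg; cost = 109.12 / 5.25 = £20.7848/kg N.
diammonium phosphate is cheaper.

£16.30 per kg N (diammonium phosphate)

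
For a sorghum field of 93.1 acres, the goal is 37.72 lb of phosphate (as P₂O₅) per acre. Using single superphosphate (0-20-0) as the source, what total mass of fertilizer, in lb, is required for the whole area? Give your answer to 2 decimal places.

17558.66 lb

Product per acre = 37.72 / 20% = 188.6 lb.
Total product = 188.6 × 93.1 = 17558.66 lb.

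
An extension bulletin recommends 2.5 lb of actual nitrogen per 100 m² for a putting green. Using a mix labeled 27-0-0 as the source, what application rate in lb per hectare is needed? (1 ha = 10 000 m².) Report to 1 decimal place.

925.9 lb of product per hectare

Product per 100 m² = 2.5 / 27% = 9.25926 lb.
Convert to per hectare: 9.25926 × 100 = 925.926 lb.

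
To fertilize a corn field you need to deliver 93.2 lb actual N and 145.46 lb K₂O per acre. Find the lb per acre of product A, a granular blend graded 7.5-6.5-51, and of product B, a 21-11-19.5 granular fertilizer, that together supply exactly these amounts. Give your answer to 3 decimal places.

With a, b = lb per acre of product A and product B:
N: 0.075·a + 0.21·b = 93.2
K₂O: 0.51·a + 0.195·b = 145.46
From row1: a = (93.2 − 0.21·b) / 0.075.
Into row2: 0.51·(93.2 − 0.21·b)/0.075 + 0.195·b = 145.46 → b = 396.02595, a = 133.793998.

133.794 lb product A, 396.026 lb product B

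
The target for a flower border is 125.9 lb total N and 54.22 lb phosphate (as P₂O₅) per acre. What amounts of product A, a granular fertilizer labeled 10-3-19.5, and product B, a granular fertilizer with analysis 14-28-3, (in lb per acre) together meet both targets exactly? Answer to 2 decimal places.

1162.24 lb product A, 69.12 lb product B

Let a = lb of product A, b = lb of product B (per acre).
N: 0.1·a + 0.14·b = 125.9
P₂O₅: 0.03·a + 0.28·b = 54.22
Solving simultaneously: a = 1162.235, b = 69.1176.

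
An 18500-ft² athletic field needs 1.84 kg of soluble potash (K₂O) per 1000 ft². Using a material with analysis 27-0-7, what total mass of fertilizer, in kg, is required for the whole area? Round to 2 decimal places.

Product per 1000 ft² = 1.84 / 7% = 26.2857 kg.
Total product = 26.2857 × 18500 / 1000 = 486.286 kg.

486.29 kg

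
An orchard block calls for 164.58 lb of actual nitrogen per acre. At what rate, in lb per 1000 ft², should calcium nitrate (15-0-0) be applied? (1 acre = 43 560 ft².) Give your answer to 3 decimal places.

25.188 lb of product per thousand sq ft

Product per acre = 164.58 / 15% = 1097.2 lb.
Convert to per 1000 ft²: 1097.2 × 0.0229568 = 25.1882 lb.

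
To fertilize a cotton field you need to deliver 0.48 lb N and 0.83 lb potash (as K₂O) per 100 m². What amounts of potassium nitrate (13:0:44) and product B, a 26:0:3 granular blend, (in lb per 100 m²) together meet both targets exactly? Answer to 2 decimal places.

With a, b = lb per 100 m² of potassium nitrate and product B:
N: 0.13·a + 0.26·b = 0.48
K₂O: 0.44·a + 0.03·b = 0.83
From row1: a = (0.48 − 0.26·b) / 0.13.
Into row2: 0.44·(0.48 − 0.26·b)/0.13 + 0.03·b = 0.83 → b = 0.934842, a = 1.82262.

1.82 lb potassium nitrate, 0.93 lb product B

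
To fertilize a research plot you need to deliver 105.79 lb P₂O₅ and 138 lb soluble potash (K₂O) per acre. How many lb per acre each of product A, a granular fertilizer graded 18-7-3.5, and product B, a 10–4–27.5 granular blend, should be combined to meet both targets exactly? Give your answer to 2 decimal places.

1320.57 lb product A, 333.75 lb product B

Let a = lb of product A, b = lb of product B (per acre).
P₂O₅: 0.07·a + 0.04·b = 105.79
K₂O: 0.035·a + 0.275·b = 138
From row1: a = (105.79 − 0.04·b) / 0.07.
Into row2: 0.035·(105.79 − 0.04·b)/0.07 + 0.275·b = 138 → b = 333.745, a = 1320.574.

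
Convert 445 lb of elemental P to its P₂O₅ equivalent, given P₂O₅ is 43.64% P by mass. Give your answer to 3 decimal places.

P₂O₅ = 445 / 0.4364 = 1019.7067 lb.

1019.707 lb P₂O₅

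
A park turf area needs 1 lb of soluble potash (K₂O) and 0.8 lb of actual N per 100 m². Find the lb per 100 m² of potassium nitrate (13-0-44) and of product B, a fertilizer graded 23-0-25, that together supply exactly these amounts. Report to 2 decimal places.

0.44 lb potassium nitrate, 3.23 lb product B

Let a = lb of potassium nitrate, b = lb of product B (per 100 m²).
K₂O: 0.44·a + 0.25·b = 1
N: 0.13·a + 0.23·b = 0.8
Eliminate b: (row1) − 0.25/0.23·(row2) → 0.298696·a = 0.130435, so a = 0.436681.
Then b = (0.8 − 0.13·0.436681) / 0.23 = 3.23144.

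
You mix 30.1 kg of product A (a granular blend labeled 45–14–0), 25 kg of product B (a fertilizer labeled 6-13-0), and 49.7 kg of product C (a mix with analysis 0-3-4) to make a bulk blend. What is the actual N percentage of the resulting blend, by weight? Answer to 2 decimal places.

Total mass = 30.1 + 25 + 49.7 = 104.8 kg.
N mass = 45%×30.1 + 6%×25 + 0%×49.7 = 15.045 kg.
% N = 15.045 / 104.8 = 14.3559%.

14.36% N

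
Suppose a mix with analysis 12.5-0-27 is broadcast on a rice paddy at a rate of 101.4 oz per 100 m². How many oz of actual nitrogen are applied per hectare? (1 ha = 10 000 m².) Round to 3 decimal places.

1267.500 oz N per hectare

nitrogen per 100 m² = 101.4 × 12.5% = 12.675 oz.
Convert to per hectare: 12.675 × 100 = 1267.5 oz.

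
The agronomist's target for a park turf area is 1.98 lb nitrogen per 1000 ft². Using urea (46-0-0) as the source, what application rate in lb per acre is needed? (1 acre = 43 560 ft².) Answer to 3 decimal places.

Product per 1000 ft² = 1.98 / 46% = 4.30435 lb.
Convert to per acre: 4.30435 × 43.56 = 187.4974 lb.

187.497 lb of product per acre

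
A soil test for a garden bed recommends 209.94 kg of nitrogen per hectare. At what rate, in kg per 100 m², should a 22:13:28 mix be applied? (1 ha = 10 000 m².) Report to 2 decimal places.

Product per hectare = 209.94 / 22% = 954.273 kg.
Convert to per 100 m²: 954.273 × 0.01 = 9.54273 kg.

9.54 kg of product per hundred sq m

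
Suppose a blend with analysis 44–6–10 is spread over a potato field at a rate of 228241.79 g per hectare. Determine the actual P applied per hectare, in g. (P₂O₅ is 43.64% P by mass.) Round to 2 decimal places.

5976.28 g P per hectare

P₂O₅ per hectare = 228241.79 × 6% = 13694.5 g.
Elemental P = 13694.5 × 0.4364 = 5976.283 g per hectare.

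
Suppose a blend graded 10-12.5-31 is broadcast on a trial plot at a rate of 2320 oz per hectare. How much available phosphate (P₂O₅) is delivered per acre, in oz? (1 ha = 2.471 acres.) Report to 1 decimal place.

117.4 oz P₂O₅ per acre

P₂O₅ per hectare = 2320 × 12.5% = 290 oz.
Convert to per acre: 290 × 0.404694 = 117.361 oz.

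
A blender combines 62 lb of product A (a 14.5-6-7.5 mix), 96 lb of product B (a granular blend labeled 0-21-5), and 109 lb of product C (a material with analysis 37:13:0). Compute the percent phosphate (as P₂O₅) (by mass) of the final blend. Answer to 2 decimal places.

Total mass = 62 + 96 + 109 = 267 lb.
P₂O₅ mass = 6%×62 + 21%×96 + 13%×109 = 38.05 lb.
% P₂O₅ = 38.05 / 267 = 14.2509%.

14.25% P₂O₅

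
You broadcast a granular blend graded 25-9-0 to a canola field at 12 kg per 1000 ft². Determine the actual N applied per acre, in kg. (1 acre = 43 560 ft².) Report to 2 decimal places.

nitrogen per 1000 ft² = 12 × 25% = 3 kg.
Convert to per acre: 3 × 43.56 = 130.68 kg.

130.68 kg N per acre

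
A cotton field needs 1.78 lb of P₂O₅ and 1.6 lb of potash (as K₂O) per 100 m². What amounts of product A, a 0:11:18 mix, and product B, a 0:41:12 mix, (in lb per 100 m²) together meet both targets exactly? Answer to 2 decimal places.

With a, b = lb per 100 m² of product A and product B:
P₂O₅: 0.11·a + 0.41·b = 1.78
K₂O: 0.18·a + 0.12·b = 1.6
Solving simultaneously: a = 7.30033, b = 2.38284.

7.30 lb product A, 2.38 lb product B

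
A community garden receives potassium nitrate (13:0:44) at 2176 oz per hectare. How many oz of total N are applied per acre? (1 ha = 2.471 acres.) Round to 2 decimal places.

114.48 oz N per acre

nitrogen per hectare = 2176 × 13% = 282.88 oz.
Convert to per acre: 282.88 × 0.404694 = 114.47997 oz.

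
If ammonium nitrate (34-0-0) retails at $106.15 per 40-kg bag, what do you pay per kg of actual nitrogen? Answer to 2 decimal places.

$7.81 per kg N

N in bag = 40 × 34% = 13.6 kg.
Cost per kg N = $106.15 / 13.6 = $7.8051.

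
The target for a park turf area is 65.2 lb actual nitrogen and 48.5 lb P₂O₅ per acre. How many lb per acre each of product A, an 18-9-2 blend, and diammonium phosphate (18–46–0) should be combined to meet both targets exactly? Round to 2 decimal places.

319.25 lb product A, 42.97 lb diammonium phosphate

Let a = lb of product A, b = lb of diammonium phosphate (per acre).
N: 0.18·a + 0.18·b = 65.2
P₂O₅: 0.09·a + 0.46·b = 48.5
Eliminate a: (row1) − 0.18/0.09·(row2) → -0.74·b = -31.8, so b = 42.973.
Back-substitute: a = (65.2 − 0.18·42.973) / 0.18 = 319.249.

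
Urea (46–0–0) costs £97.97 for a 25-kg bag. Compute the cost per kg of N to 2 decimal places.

£8.52 per kg N

N in bag = 25 × 46% = 11.5 kg.
Cost per kg N = £97.97 / 11.5 = £8.5191.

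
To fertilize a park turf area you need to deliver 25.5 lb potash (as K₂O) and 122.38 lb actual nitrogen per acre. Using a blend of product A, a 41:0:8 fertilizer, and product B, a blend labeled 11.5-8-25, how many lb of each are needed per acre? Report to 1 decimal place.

296.5 lb product A, 7.1 lb product B

Per-acre balance (a = product A, b = product B):
K₂O: 0.08·a + 0.25·b = 25.5
N: 0.41·a + 0.115·b = 122.38
Eliminate b: (row1) − 0.25/0.115·(row2) → -0.811304·a = -240.543, so a = 296.49.
Then b = (122.38 − 0.41·296.49) / 0.115 = 7.12326.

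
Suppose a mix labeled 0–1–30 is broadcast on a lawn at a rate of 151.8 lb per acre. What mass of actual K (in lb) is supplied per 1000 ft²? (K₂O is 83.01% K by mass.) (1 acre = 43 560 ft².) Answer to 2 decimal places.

K₂O per acre = 151.8 × 30% = 45.54 lb.
Elemental K = 45.54 × 0.8301 = 37.8028 lb per acre.
Convert to per 1000 ft²: 37.8028 × 0.0229568 = 0.867832 lb.

0.87 lb K per thousand sq ft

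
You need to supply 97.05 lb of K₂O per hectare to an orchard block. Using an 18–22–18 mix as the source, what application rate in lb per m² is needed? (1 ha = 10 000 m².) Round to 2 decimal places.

0.05 lb of product per sq m

Product per hectare = 97.05 / 18% = 539.167 lb.
Convert to per m²: 539.167 × 0.0001 = 0.0539167 lb.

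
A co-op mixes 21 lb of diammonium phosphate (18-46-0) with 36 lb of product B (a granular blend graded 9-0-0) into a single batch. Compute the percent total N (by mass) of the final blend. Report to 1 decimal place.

Total mass = 21 + 36 = 57 lb.
N mass = 18%×21 + 9%×36 = 7.02 lb.
% N = 7.02 / 57 = 12.3158%.

12.3% N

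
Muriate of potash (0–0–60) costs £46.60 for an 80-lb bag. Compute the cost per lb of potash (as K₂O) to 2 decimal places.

K₂O in bag = 80 × 60% = 48 lb.
Cost per lb K₂O = £46.60 / 48 = £0.9708.

£0.97 per lb K₂O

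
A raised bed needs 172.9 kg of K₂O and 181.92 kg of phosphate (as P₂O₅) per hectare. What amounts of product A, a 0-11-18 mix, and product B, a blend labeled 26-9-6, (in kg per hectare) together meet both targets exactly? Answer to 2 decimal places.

Let a = kg of product A, b = kg of product B (per hectare).
K₂O: 0.18·a + 0.06·b = 172.9
P₂O₅: 0.11·a + 0.09·b = 181.92
From row1: a = (172.9 − 0.06·b) / 0.18.
Into row2: 0.11·(172.9 − 0.06·b)/0.18 + 0.09·b = 181.92 → b = 1429.854, a = 483.938.

483.94 kg product A, 1429.85 kg product B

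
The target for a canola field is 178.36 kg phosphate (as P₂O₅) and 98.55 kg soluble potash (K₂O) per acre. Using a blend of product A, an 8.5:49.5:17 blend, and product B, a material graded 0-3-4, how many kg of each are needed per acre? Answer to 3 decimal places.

284.211 kg product A, 1255.854 kg product B

Per-acre balance (a = product A, b = product B):
P₂O₅: 0.495·a + 0.03·b = 178.36
K₂O: 0.17·a + 0.04·b = 98.55
From row1: a = (178.36 − 0.03·b) / 0.495.
Into row2: 0.17·(178.36 − 0.03·b)/0.495 + 0.04·b = 98.55 → b = 1255.8537, a = 284.2109.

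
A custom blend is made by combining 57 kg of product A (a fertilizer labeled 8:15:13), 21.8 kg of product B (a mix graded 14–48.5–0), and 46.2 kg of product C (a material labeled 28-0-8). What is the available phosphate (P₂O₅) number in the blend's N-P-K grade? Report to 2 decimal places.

15.30% P₂O₅

Total mass = 57 + 21.8 + 46.2 = 125 kg.
P₂O₅ mass = 15%×57 + 48.5%×21.8 + 0%×46.2 = 19.123 kg.
% P₂O₅ = 19.123 / 125 = 15.2984%.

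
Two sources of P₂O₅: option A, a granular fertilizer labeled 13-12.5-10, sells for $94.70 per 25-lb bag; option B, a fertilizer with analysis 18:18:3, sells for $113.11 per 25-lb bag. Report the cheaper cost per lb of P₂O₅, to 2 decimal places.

$25.14 per lb P₂O₅ (option B)

option A: P₂O₅ per bag = 25 × 12.5% = 3.125 lb; cost = 94.70 / 3.125 = $30.3040/lb P₂O₅.
option B: P₂O₅ per bag = 25 × 18% = 4.5 lb; cost = 113.11 / 4.5 = $25.1356/lb P₂O₅.
option B is cheaper.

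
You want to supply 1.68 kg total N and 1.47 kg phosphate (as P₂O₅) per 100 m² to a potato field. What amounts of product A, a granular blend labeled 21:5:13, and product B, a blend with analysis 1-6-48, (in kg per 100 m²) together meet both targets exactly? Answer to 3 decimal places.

7.116 kg product A, 18.570 kg product B

Let a = kg of product A, b = kg of product B (per 100 m²).
N: 0.21·a + 0.01·b = 1.68
P₂O₅: 0.05·a + 0.06·b = 1.47
Eliminate b: (row1) − 0.01/0.06·(row2) → 0.201667·a = 1.435, so a = 7.1157.
Then b = (1.47 − 0.05·7.1157) / 0.06 = 18.5702.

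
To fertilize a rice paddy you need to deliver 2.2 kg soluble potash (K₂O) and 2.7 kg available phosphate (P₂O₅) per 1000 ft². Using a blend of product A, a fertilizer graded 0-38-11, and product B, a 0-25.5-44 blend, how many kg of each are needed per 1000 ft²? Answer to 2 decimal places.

With a, b = kg per 1000 ft² of product A and product B:
K₂O: 0.11·a + 0.44·b = 2.2
P₂O₅: 0.38·a + 0.255·b = 2.7
Eliminate a: (row1) − 0.11/0.38·(row2) → 0.366184·b = 1.41842, so b = 3.87352.
Back-substitute: a = (2.2 − 0.44·3.87352) / 0.11 = 4.50593.

4.51 kg product A, 3.87 kg product B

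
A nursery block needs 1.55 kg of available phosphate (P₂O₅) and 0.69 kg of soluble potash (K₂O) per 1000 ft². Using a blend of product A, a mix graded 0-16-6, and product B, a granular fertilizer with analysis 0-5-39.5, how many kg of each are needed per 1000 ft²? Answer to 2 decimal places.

9.60 kg product A, 0.29 kg product B

With a, b = kg per 1000 ft² of product A and product B:
P₂O₅: 0.16·a + 0.05·b = 1.55
K₂O: 0.06·a + 0.395·b = 0.69
Eliminate a: (row1) − 0.16/0.06·(row2) → -1.00333·b = -0.29, so b = 0.289037.
Back-substitute: a = (1.55 − 0.05·0.289037) / 0.16 = 9.59718.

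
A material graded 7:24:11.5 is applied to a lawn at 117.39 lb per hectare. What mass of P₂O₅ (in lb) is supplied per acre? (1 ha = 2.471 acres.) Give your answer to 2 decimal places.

11.40 lb P₂O₅ per acre

P₂O₅ per hectare = 117.39 × 24% = 28.1736 lb.
Convert to per acre: 28.1736 × 0.404694 = 11.4017 lb.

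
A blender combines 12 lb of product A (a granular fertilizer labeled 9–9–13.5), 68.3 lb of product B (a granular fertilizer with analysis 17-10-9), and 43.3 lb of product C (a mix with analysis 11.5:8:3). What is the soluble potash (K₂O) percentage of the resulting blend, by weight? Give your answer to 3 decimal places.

7.335% K₂O

Total mass = 12 + 68.3 + 43.3 = 123.6 lb.
K₂O mass = 13.5%×12 + 9%×68.3 + 3%×43.3 = 9.066 lb.
% K₂O = 9.066 / 123.6 = 7.33495%.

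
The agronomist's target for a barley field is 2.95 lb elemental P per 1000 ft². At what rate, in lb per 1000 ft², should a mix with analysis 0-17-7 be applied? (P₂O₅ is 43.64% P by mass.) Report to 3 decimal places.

As P₂O₅: 2.95 / 0.4364 = 6.75985 lb per 1000 ft².
Product per 1000 ft² = 6.75985 / 17% = 39.7638 lb.

39.764 lb of product per thousand sq ft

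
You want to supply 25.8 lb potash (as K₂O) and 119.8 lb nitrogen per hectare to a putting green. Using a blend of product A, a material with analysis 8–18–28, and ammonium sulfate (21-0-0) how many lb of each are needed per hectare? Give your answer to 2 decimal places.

92.14 lb product A, 535.37 lb ammonium sulfate

Let a = lb of product A, b = lb of ammonium sulfate (per hectare).
K₂O: 0.28·a + 0·b = 25.8
N: 0.08·a + 0.21·b = 119.8
From row1: a = (25.8 − 0·b) / 0.28.
Into row2: 0.08·(25.8 − 0·b)/0.28 + 0.21·b = 119.8 → b = 535.374, a = 92.1429.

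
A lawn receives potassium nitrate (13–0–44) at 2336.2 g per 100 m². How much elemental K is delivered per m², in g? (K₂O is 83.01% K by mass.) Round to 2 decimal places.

8.53 g K per sq m

K₂O per 100 m² = 2336.2 × 44% = 1027.93 g.
Elemental K = 1027.93 × 0.8301 = 853.283 g per 100 m².
Convert to per m²: 853.283 × 0.01 = 8.53283 g.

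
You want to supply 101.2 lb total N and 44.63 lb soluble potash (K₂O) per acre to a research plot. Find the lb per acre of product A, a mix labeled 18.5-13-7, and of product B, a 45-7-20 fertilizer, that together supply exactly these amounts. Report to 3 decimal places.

Let a = lb of product A, b = lb of product B (per acre).
N: 0.185·a + 0.45·b = 101.2
K₂O: 0.07·a + 0.2·b = 44.63
Solving simultaneously: a = 28.4545, b = 213.1909.

28.455 lb product A, 213.191 lb product B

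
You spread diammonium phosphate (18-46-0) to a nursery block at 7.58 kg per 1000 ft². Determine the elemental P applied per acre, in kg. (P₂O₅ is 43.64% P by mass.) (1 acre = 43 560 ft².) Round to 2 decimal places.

66.28 kg P per acre

P₂O₅ per 1000 ft² = 7.58 × 46% = 3.4868 kg.
Elemental P = 3.4868 × 0.4364 = 1.52164 kg per 1000 ft².
Convert to per acre: 1.52164 × 43.56 = 66.2826 kg.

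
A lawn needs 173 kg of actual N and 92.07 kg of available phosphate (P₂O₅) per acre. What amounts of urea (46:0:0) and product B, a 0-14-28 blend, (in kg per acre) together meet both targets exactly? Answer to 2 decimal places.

Per-acre balance (a = urea, b = product B):
N: 0.46·a + 0·b = 173
P₂O₅: 0·a + 0.14·b = 92.07
Solving simultaneously: a = 376.087, b = 657.643.

376.09 kg urea, 657.64 kg product B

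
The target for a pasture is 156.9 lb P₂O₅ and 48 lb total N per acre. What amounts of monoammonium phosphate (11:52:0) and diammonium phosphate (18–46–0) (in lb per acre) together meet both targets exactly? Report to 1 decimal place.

143.3 lb monoammonium phosphate, 179.1 lb diammonium phosphate

Per-acre balance (a = monoammonium phosphate, b = diammonium phosphate):
P₂O₅: 0.52·a + 0.46·b = 156.9
N: 0.11·a + 0.18·b = 48
From row1: a = (156.9 − 0.46·b) / 0.52.
Into row2: 0.11·(156.9 − 0.46·b)/0.52 + 0.18·b = 48 → b = 179.093, a = 143.302.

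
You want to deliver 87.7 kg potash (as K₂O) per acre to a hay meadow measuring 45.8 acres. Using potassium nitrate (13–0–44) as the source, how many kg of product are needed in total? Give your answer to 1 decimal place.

Product per acre = 87.7 / 44% = 199.318 kg.
Total product = 199.318 × 45.8 = 9128.77 kg.

9128.8 kg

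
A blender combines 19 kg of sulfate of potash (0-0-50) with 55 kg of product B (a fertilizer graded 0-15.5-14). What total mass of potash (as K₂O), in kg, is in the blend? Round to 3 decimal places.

17.200 kg K₂O

K₂O mass = 50%×19 + 14%×55 = 17.2 kg.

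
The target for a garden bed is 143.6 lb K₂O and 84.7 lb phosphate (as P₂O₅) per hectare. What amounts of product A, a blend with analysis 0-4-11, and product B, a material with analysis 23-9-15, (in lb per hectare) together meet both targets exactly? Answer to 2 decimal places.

56.15 lb product A, 916.15 lb product B

Per-hectare balance (a = product A, b = product B):
K₂O: 0.11·a + 0.15·b = 143.6
P₂O₅: 0.04·a + 0.09·b = 84.7
From row1: a = (143.6 − 0.15·b) / 0.11.
Into row2: 0.04·(143.6 − 0.15·b)/0.11 + 0.09·b = 84.7 → b = 916.154, a = 56.1538.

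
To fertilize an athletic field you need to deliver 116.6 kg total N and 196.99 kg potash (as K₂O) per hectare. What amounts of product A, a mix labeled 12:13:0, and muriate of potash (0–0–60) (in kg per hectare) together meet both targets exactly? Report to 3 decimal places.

With a, b = kg per hectare of product A and muriate of potash:
N: 0.12·a + 0·b = 116.6
K₂O: 0·a + 0.6·b = 196.99
Solving simultaneously: a = 971.6667, b = 328.3167.

971.667 kg product A, 328.317 kg muriate of potash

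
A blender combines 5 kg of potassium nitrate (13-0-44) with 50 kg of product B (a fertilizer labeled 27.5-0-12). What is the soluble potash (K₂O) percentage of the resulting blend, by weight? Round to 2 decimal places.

14.91% K₂O

Total mass = 5 + 50 = 55 kg.
K₂O mass = 44%×5 + 12%×50 = 8.2 kg.
% K₂O = 8.2 / 55 = 14.9091%.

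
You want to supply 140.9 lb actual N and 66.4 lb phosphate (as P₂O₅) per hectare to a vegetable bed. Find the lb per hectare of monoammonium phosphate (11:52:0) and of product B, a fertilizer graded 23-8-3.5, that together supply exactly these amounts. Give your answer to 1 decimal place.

Let a = lb of monoammonium phosphate, b = lb of product B (per hectare).
N: 0.11·a + 0.23·b = 140.9
P₂O₅: 0.52·a + 0.08·b = 66.4
Solving simultaneously: a = 36.1011, b = 595.343.

36.1 lb monoammonium phosphate, 595.3 lb product B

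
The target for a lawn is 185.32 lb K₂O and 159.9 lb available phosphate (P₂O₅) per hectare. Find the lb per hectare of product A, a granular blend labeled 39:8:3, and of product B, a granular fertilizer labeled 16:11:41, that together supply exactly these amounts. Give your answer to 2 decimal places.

1531.32 lb product A, 339.95 lb product B

Per-hectare balance (a = product A, b = product B):
K₂O: 0.03·a + 0.41·b = 185.32
P₂O₅: 0.08·a + 0.11·b = 159.9
Solving simultaneously: a = 1531.315, b = 339.953.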